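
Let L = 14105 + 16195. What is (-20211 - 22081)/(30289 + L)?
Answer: -42292/60589 ≈ -0.69801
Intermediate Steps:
L = 30300
(-20211 - 22081)/(30289 + L) = (-20211 - 22081)/(30289 + 30300) = -42292/60589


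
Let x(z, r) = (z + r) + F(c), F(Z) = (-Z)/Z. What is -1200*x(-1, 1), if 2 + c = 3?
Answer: 1200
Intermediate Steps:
c = 1 (c = -2 + 3 = 1)
F(Z) = -1
x(z, r) = -1 + r + z (x(z, r) = (z + r) - 1 = (r + z) - 1 = -1 + r + z)
-1200*x(-1, 1) = -1200*(-1 + 1 - 1) = -1200*(-1) = 1200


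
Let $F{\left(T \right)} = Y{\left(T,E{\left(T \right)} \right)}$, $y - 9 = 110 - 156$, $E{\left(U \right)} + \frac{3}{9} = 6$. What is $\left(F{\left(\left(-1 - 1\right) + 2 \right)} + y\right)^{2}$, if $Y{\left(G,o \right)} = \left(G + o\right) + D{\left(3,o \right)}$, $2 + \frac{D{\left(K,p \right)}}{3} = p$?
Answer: $\frac{3721}{9} \approx 413.44$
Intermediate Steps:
$E{\left(U \right)} = \frac{17}{3}$ ($E{\left(U \right)} = - \frac{1}{3} + 6 = \frac{17}{3}$)
$D{\left(K,p \right)} = -6 + 3 p$
$Y{\left(G,o \right)} = -6 + G + 4 o$ ($Y{\left(G,o \right)} = \left(G + o\right) + \left(-6 + 3 o\right) = -6 + G + 4 o$)
$y = -37$ ($y = 9 + \left(110 - 156\right) = 9 - 46 = -37$)
$F{\left(T \right)} = \frac{50}{3} + T$ ($F{\left(T \right)} = -6 + T + 4 \cdot \frac{17}{3} = -6 + T + \frac{68}{3} = \frac{50}{3} + T$)
$\left(F{\left(\left(-1 - 1\right) + 2 \right)} + y\right)^{2} = \left(\left(\frac{50}{3} + \left(\left(-1 - 1\right) + 2\right)\right) - 37\right)^{2} = \left(\left(\frac{50}{3} + \left(-2 + 2\right)\right) - 37\right)^{2} = \left(\left(\frac{50}{3} + 0\right) - 37\right)^{2} = \left(\frac{50}{3} - 37\right)^{2} = \left(- \frac{61}{3}\right)^{2} = \frac{3721}{9}$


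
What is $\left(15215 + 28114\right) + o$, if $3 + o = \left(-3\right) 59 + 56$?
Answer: $43205$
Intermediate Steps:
$o = -124$ ($o = -3 + \left(\left(-3\right) 59 + 56\right) = -3 + \left(-177 + 56\right) = -3 - 121 = -124$)
$\left(15215 + 28114\right) + o = \left(15215 + 28114\right) - 124 = 43329 - 124 = 43205$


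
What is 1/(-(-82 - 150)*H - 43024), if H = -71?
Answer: -1/59496 ≈ -1.6808e-5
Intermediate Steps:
1/(-(-82 - 150)*H - 43024) = 1/(-(-82 - 150)*(-71) - 43024) = 1/(-(-232)*(-71) - 43024) = 1/(-1*16472 - 43024) = 1/(-16472 - 43024) = 1/(-59496) = -1/59496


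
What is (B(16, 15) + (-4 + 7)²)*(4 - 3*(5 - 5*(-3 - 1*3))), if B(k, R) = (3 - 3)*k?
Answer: -909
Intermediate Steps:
B(k, R) = 0 (B(k, R) = 0*k = 0)
(B(16, 15) + (-4 + 7)²)*(4 - 3*(5 - 5*(-3 - 1*3))) = (0 + (-4 + 7)²)*(4 - 3*(5 - 5*(-3 - 1*3))) = (0 + 3²)*(4 - 3*(5 - 5*(-3 - 3))) = (0 + 9)*(4 - 3*(5 - 5*(-6))) = 9*(4 - 3*(5 + 30)) = 9*(4 - 3*35) = 9*(4 - 105) = 9*(-101) = -909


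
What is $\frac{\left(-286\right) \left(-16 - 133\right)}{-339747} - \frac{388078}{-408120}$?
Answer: $\frac{19076118431}{23109590940} \approx 0.82546$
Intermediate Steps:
$\frac{\left(-286\right) \left(-16 - 133\right)}{-339747} - \frac{388078}{-408120} = \left(-286\right) \left(-149\right) \left(- \frac{1}{339747}\right) - - \frac{194039}{204060} = 42614 \left(- \frac{1}{339747}\right) + \frac{194039}{204060} = - \frac{42614}{339747} + \frac{194039}{204060} = \frac{19076118431}{23109590940}$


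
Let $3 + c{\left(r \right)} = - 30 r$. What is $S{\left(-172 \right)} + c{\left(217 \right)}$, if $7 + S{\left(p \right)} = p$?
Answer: $-6692$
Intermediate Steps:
$c{\left(r \right)} = -3 - 30 r$
$S{\left(p \right)} = -7 + p$
$S{\left(-172 \right)} + c{\left(217 \right)} = \left(-7 - 172\right) - 6513 = -179 - 6513 = -6692$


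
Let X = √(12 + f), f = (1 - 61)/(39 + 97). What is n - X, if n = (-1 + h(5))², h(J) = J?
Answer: 16 - √13362/34 ≈ 12.600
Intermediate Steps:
f = -15/34 (f = -60/136 = -60*1/136 = -15/34 ≈ -0.44118)
n = 16 (n = (-1 + 5)² = 4² = 16)
X = √13362/34 (X = √(12 - 15/34) = √(393/34) = √13362/34 ≈ 3.3998)
n - X = 16 - √13362/34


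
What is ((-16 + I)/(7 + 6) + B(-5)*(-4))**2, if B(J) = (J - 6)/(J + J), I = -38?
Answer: 309136/4225 ≈ 73.168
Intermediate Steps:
B(J) = (-6 + J)/(2*J) (B(J) = (-6 + J)/((2*J)) = (-6 + J)*(1/(2*J)) = (-6 + J)/(2*J))
((-16 + I)/(7 + 6) + B(-5)*(-4))**2 = ((-16 - 38)/(7 + 6) + ((1/2)*(-6 - 5)/(-5))*(-4))**2 = (-54/13 + ((1/2)*(-1/5)*(-11))*(-4))**2 = (-54*1/13 + (11/10)*(-4))**2 = (-54/13 - 22/5)**2 = (-556/65)**2 = 309136/4225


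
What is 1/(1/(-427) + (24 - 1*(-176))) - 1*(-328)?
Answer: 28011299/85399 ≈ 328.00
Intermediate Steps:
1/(1/(-427) + (24 - 1*(-176))) - 1*(-328) = 1/(-1/427 + (24 + 176)) + 328 = 1/(-1/427 + 200) + 328 = 1/(85399/427) + 328 = 427/85399 + 328 = 28011299/85399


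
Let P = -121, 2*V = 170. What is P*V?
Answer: -10285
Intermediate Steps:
V = 85 (V = (½)*170 = 85)
P*V = -121*85 = -10285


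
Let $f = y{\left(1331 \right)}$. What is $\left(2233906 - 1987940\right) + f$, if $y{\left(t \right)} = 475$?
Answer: $246441$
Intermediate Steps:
$f = 475$
$\left(2233906 - 1987940\right) + f = \left(2233906 - 1987940\right) + 475 = 245966 + 475 = 246441$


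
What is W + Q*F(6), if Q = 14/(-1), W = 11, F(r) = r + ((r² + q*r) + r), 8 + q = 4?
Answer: -325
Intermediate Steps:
q = -4 (q = -8 + 4 = -4)
F(r) = r² - 2*r (F(r) = r + ((r² - 4*r) + r) = r + (r² - 3*r) = r² - 2*r)
Q = -14 (Q = 14*(-1) = -14)
W + Q*F(6) = 11 - 84*(-2 + 6) = 11 - 84*4 = 11 - 14*24 = 11 - 336 = -325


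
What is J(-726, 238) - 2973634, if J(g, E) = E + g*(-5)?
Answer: -2969766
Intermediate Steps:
J(g, E) = E - 5*g
J(-726, 238) - 2973634 = (238 - 5*(-726)) - 2973634 = (238 + 3630) - 2973634 = 3868 - 2973634 = -2969766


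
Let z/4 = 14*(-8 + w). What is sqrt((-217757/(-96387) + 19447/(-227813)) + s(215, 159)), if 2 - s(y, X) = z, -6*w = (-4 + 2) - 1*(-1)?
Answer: sqrt(65719091564825728674)/385231783 ≈ 21.044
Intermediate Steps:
w = 1/6 (w = -((-4 + 2) - 1*(-1))/6 = -(-2 + 1)/6 = -1/6*(-1) = 1/6 ≈ 0.16667)
z = -1316/3 (z = 4*(14*(-8 + 1/6)) = 4*(14*(-47/6)) = 4*(-329/3) = -1316/3 ≈ -438.67)
s(y, X) = 1322/3 (s(y, X) = 2 - 1*(-1316/3) = 2 + 1316/3 = 1322/3)
sqrt((-217757/(-96387) + 19447/(-227813)) + s(215, 159)) = sqrt((-217757/(-96387) + 19447/(-227813)) + 1322/3) = sqrt((-217757*(-1/96387) + 19447*(-1/227813)) + 1322/3) = sqrt((217757/96387 - 19447/227813) + 1322/3) = sqrt(47733437452/21958211631 + 1322/3) = sqrt(3241328454282/7319403877) = sqrt(65719091564825728674)/385231783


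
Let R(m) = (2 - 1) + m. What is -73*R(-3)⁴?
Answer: -1168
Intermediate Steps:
R(m) = 1 + m
-73*R(-3)⁴ = -73*(1 - 3)⁴ = -73*(-2)⁴ = -73*16 = -1168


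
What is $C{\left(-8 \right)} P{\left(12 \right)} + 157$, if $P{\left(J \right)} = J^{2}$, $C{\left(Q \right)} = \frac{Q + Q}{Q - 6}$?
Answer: $\frac{2251}{7} \approx 321.57$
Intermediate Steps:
$C{\left(Q \right)} = \frac{2 Q}{-6 + Q}$
$C{\left(-8 \right)} P{\left(12 \right)} + 157 = 2 \left(-8\right) \frac{1}{-6 - 8} \cdot 12^{2} + 157 = 2 \left(-8\right) \frac{1}{-14} \cdot 144 + 157 = 2 \left(-8\right) \left(- \frac{1}{14}\right) 144 + 157 = \frac{8}{7} \cdot 144 + 157 = \frac{1152}{7} + 157 = \frac{2251}{7}$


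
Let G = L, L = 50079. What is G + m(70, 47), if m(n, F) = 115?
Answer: 50194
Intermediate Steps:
G = 50079
G + m(70, 47) = 50079 + 115 = 50194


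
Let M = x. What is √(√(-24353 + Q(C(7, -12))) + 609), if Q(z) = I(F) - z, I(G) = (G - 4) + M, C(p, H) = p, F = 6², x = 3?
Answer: √(609 + 5*I*√973) ≈ 24.876 + 3.1348*I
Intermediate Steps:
M = 3
F = 36
I(G) = -1 + G (I(G) = (G - 4) + 3 = (-4 + G) + 3 = -1 + G)
Q(z) = 35 - z (Q(z) = (-1 + 36) - z = 35 - z)
√(√(-24353 + Q(C(7, -12))) + 609) = √(√(-24353 + (35 - 1*7)) + 609) = √(√(-24353 + (35 - 7)) + 609) = √(√(-24353 + 28) + 609) = √(√(-24325) + 609) = √(5*I*√973 + 609) = √(609 + 5*I*√973)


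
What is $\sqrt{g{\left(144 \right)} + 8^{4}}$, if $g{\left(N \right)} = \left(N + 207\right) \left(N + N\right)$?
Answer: $4 \sqrt{6574} \approx 324.32$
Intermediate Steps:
$g{\left(N \right)} = 2 N \left(207 + N\right)$ ($g{\left(N \right)} = \left(207 + N\right) 2 N = 2 N \left(207 + N\right)$)
$\sqrt{g{\left(144 \right)} + 8^{4}} = \sqrt{2 \cdot 144 \left(207 + 144\right) + 8^{4}} = \sqrt{2 \cdot 144 \cdot 351 + 4096} = \sqrt{101088 + 4096} = \sqrt{105184} = 4 \sqrt{6574}$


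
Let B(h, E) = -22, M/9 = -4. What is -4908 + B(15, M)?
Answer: -4930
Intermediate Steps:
M = -36 (M = 9*(-4) = -36)
-4908 + B(15, M) = -4908 - 22 = -4930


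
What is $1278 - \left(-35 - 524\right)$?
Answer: $1837$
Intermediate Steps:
$1278 - \left(-35 - 524\right) = 1278 - -559 = 1278 + 559 = 1837$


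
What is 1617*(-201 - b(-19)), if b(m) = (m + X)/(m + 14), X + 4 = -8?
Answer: -1675212/5 ≈ -3.3504e+5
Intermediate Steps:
X = -12 (X = -4 - 8 = -12)
b(m) = (-12 + m)/(14 + m) (b(m) = (m - 12)/(m + 14) = (-12 + m)/(14 + m))
1617*(-201 - b(-19)) = 1617*(-201 - (-12 - 19)/(14 - 19)) = 1617*(-201 - (-31)/(-5)) = 1617*(-201 - (-1)*(-31)/5) = 1617*(-201 - 1*31/5) = 1617*(-201 - 31/5) = 1617*(-1036/5) = -1675212/5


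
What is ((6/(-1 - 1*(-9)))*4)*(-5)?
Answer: -15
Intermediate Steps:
((6/(-1 - 1*(-9)))*4)*(-5) = ((6/(-1 + 9))*4)*(-5) = ((6/8)*4)*(-5) = ((6*(1/8))*4)*(-5) = ((3/4)*4)*(-5) = 3*(-5) = -15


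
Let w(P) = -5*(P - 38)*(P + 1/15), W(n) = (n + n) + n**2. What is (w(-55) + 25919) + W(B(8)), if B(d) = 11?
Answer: 518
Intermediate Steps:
W(n) = n**2 + 2*n (W(n) = 2*n + n**2 = n**2 + 2*n)
w(P) = -5*(-38 + P)*(1/15 + P) (w(P) = -5*(-38 + P)*(P + 1/15) = -5*(-38 + P)*(1/15 + P))
(w(-55) + 25919) + W(B(8)) = ((38/3 - 5*(-55)**2 + (569/3)*(-55)) + 25919) + 11*(2 + 11) = ((38/3 - 5*3025 - 31295/3) + 25919) + 11*13 = ((38/3 - 15125 - 31295/3) + 25919) + 143 = (-25544 + 25919) + 143 = 375 + 143 = 518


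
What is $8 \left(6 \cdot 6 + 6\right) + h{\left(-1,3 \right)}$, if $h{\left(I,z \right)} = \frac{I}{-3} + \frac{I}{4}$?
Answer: $\frac{4033}{12} \approx 336.08$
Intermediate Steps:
$h{\left(I,z \right)} = - \frac{I}{12}$ ($h{\left(I,z \right)} = I \left(- \frac{1}{3}\right) + I \frac{1}{4} = - \frac{I}{3} + \frac{I}{4} = - \frac{I}{12}$)
$8 \left(6 \cdot 6 + 6\right) + h{\left(-1,3 \right)} = 8 \left(6 \cdot 6 + 6\right) - - \frac{1}{12} = 8 \left(36 + 6\right) + \frac{1}{12} = 8 \cdot 42 + \frac{1}{12} = 336 + \frac{1}{12} = \frac{4033}{12}$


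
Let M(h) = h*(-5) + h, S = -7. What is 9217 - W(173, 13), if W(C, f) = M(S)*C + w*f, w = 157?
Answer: 2332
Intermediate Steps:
M(h) = -4*h (M(h) = -5*h + h = -4*h)
W(C, f) = 28*C + 157*f (W(C, f) = (-4*(-7))*C + 157*f = 28*C + 157*f)
9217 - W(173, 13) = 9217 - (28*173 + 157*13) = 9217 - (4844 + 2041) = 9217 - 1*6885 = 9217 - 6885 = 2332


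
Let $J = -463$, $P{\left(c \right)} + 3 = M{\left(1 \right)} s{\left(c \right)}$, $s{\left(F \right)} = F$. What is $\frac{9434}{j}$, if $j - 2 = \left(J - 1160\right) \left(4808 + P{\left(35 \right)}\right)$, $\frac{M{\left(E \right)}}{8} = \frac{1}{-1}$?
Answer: $- \frac{9434}{7344073} \approx -0.0012846$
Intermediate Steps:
$M{\left(E \right)} = -8$ ($M{\left(E \right)} = \frac{8}{-1} = 8 \left(-1\right) = -8$)
$P{\left(c \right)} = -3 - 8 c$
$j = -7344073$ ($j = 2 + \left(-463 - 1160\right) \left(4808 - 283\right) = 2 - 1623 \left(4808 - 283\right) = 2 - 7344075 = -7344073$)
$\frac{9434}{j} = \frac{9434}{-7344073} = 9434 \left(- \frac{1}{7344073}\right) = - \frac{9434}{7344073}$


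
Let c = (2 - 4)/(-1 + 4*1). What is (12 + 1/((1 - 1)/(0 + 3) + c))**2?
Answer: 441/4 ≈ 110.25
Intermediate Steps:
c = -2/3 (c = -2/(-1 + 4) = -2/3 ≈ -0.66667)
(12 + 1/((1 - 1)/(0 + 3) + c))**2 = (12 + 1/((1 - 1)/(0 + 3) - 2/3))**2 = (12 + 1/(0/3 - 2/3))**2 = (12 + 1/(0*(1/3) - 2/3))**2 = (12 + 1/(0 - 2/3))**2 = (12 + 1/(-2/3))**2 = (12 - 3/2)**2 = (21/2)**2 = 441/4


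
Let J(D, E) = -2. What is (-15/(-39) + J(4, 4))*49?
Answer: -1029/13 ≈ -79.154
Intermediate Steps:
(-15/(-39) + J(4, 4))*49 = (-15/(-39) - 2)*49 = (-15*(-1/39) - 2)*49 = (5/13 - 2)*49 = -21/13*49 = -1029/13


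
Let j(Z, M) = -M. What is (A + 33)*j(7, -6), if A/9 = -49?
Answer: -2448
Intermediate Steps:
A = -441 (A = 9*(-49) = -441)
(A + 33)*j(7, -6) = (-441 + 33)*(-1*(-6)) = -408*6 = -2448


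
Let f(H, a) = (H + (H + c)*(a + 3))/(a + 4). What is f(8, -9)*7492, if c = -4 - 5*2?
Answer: -329648/5 ≈ -65930.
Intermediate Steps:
c = -14 (c = -4 - 10 = -14)
f(H, a) = (H + (-14 + H)*(3 + a))/(4 + a) (f(H, a) = (H + (H - 14)*(a + 3))/(a + 4) = (H + (-14 + H)*(3 + a))/(4 + a))
f(8, -9)*7492 = ((-42 - 14*(-9) + 4*8 + 8*(-9))/(4 - 9))*7492 = ((-42 + 126 + 32 - 72)/(-5))*7492 = -⅕*44*7492 = -44/5*7492 = -329648/5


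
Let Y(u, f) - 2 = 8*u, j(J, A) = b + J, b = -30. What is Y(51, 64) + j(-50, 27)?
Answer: 330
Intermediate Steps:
j(J, A) = -30 + J
Y(u, f) = 2 + 8*u
Y(51, 64) + j(-50, 27) = (2 + 8*51) + (-30 - 50) = (2 + 408) - 80 = 410 - 80 = 330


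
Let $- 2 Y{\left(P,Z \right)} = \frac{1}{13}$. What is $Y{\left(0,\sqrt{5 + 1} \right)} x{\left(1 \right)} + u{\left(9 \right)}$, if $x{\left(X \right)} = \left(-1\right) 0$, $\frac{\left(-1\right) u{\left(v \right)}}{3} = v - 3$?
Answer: $-18$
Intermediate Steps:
$u{\left(v \right)} = 9 - 3 v$ ($u{\left(v \right)} = - 3 \left(v - 3\right) = - 3 \left(-3 + v\right) = 9 - 3 v$)
$x{\left(X \right)} = 0$
$Y{\left(P,Z \right)} = - \frac{1}{26}$ ($Y{\left(P,Z \right)} = - \frac{1}{2 \cdot 13} = \left(- \frac{1}{2}\right) \frac{1}{13} = - \frac{1}{26}$)
$Y{\left(0,\sqrt{5 + 1} \right)} x{\left(1 \right)} + u{\left(9 \right)} = \left(- \frac{1}{26}\right) 0 + \left(9 - 27\right) = 0 + \left(9 - 27\right) = 0 - 18 = -18$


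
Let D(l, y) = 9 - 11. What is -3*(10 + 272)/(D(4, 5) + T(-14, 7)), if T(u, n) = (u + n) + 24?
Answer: -282/5 ≈ -56.400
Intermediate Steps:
T(u, n) = 24 + n + u (T(u, n) = (n + u) + 24 = 24 + n + u)
D(l, y) = -2
-3*(10 + 272)/(D(4, 5) + T(-14, 7)) = -3*(10 + 272)/(-2 + (24 + 7 - 14)) = -846/(-2 + 17) = -846/15 = -3*94/5 = -282/5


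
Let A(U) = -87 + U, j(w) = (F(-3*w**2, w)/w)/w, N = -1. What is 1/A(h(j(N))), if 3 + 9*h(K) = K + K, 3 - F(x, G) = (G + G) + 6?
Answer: -9/788 ≈ -0.011421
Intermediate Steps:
F(x, G) = -3 - 2*G (F(x, G) = 3 - ((G + G) + 6) = 3 - (2*G + 6) = 3 - (6 + 2*G) = 3 + (-6 - 2*G) = -3 - 2*G)
j(w) = (-3 - 2*w)/w**2 (j(w) = ((-3 - 2*w)/w)/w = (-3 - 2*w)/w**2)
h(K) = -1/3 + 2*K/9 (h(K) = -1/3 + (K + K)/9 = -1/3 + (2*K)/9 = -1/3 + 2*K/9)
1/A(h(j(N))) = 1/(-87 + (-1/3 + 2*((-3 - 2*(-1))/(-1)**2)/9)) = 1/(-87 + (-1/3 + 2*(1*(-3 + 2))/9)) = 1/(-87 + (-1/3 + 2*(1*(-1))/9)) = 1/(-87 + (-1/3 + (2/9)*(-1))) = 1/(-87 + (-1/3 - 2/9)) = 1/(-87 - 5/9) = 1/(-788/9) = -9/788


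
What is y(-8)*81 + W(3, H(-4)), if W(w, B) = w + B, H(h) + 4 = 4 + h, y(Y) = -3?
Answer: -244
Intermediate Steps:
H(h) = h (H(h) = -4 + (4 + h) = h)
W(w, B) = B + w
y(-8)*81 + W(3, H(-4)) = -3*81 + (-4 + 3) = -243 - 1 = -244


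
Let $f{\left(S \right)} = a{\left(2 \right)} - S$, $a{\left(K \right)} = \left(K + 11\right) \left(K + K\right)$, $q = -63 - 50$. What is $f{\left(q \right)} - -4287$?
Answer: $4452$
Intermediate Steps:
$q = -113$
$a{\left(K \right)} = 2 K \left(11 + K\right)$ ($a{\left(K \right)} = \left(11 + K\right) 2 K = 2 K \left(11 + K\right)$)
$f{\left(S \right)} = 52 - S$ ($f{\left(S \right)} = 2 \cdot 2 \left(11 + 2\right) - S = 2 \cdot 2 \cdot 13 - S = 52 - S$)
$f{\left(q \right)} - -4287 = \left(52 - -113\right) - -4287 = \left(52 + 113\right) + \left(-25 + 4312\right) = 165 + 4287 = 4452$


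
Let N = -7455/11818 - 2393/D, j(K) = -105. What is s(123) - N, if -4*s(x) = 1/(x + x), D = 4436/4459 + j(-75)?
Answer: -60344232980663/2696506300104 ≈ -22.379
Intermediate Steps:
D = -463759/4459 (D = 4436/4459 - 105 = -463759/4459 ≈ -104.01)
N = 122645310221/5480703862 (N = -7455/11818 - 2393/(-463759/4459) = -7455*1/11818 - 2393*(-4459/463759) = -7455/11818 + 10670387/463759 = 122645310221/5480703862 ≈ 22.378)
s(x) = -1/(8*x) (s(x) = -1/(4*(x + x)) = -1/(2*x)/4 = -1/(8*x))
s(123) - N = -⅛/123 - 1*122645310221/5480703862 = -⅛*1/123 - 122645310221/5480703862 = -1/984 - 122645310221/5480703862 = -60344232980663/2696506300104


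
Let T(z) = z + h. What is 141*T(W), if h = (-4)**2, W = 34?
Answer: 7050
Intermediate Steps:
h = 16
T(z) = 16 + z (T(z) = z + 16 = 16 + z)
141*T(W) = 141*(16 + 34) = 141*50 = 7050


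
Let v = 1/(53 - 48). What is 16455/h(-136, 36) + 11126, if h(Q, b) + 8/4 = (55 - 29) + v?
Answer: 1428521/121 ≈ 11806.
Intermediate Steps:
v = 1/5 ≈ 0.20000
h(Q, b) = 121/5 (h(Q, b) = -2 + ((55 - 29) + 1/5) = -2 + (26 + 1/5) = -2 + 131/5 = 121/5)
16455/h(-136, 36) + 11126 = 16455/(121/5) + 11126 = 16455*(5/121) + 11126 = 82275/121 + 11126 = 1428521/121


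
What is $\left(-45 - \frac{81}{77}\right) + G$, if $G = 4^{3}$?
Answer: $\frac{1382}{77} \approx 17.948$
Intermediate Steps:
$G = 64$
$\left(-45 - \frac{81}{77}\right) + G = \left(-45 - \frac{81}{77}\right) + 64 = - \frac{3546}{77} + 64 = \frac{1382}{77}$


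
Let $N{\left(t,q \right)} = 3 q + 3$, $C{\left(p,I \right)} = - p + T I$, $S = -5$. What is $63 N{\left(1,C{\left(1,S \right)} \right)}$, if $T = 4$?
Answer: $-3780$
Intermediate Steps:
$C{\left(p,I \right)} = - p + 4 I$
$N{\left(t,q \right)} = 3 + 3 q$
$63 N{\left(1,C{\left(1,S \right)} \right)} = 63 \left(3 + 3 \left(\left(-1\right) 1 + 4 \left(-5\right)\right)\right) = 63 \left(3 + 3 \left(-1 - 20\right)\right) = 63 \left(3 + 3 \left(-21\right)\right) = 63 \left(3 - 63\right) = 63 \left(-60\right) = -3780$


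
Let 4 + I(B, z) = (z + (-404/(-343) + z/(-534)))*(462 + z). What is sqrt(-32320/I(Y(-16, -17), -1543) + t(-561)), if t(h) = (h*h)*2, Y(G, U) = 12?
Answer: sqrt(58440642590886680846181711378)/304705040813 ≈ 793.37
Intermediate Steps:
I(B, z) = -4 + (462 + z)*(404/343 + 533*z/534) (I(B, z) = -4 + (z + (-404/(-343) + z/(-534)))*(462 + z) = -4 + (z + (-404*(-1/343) + z*(-1/534)))*(462 + z) = -4 + (z + (404/343 - z/534))*(462 + z) = -4 + (404/343 + 533*z/534)*(462 + z) = -4 + (462 + z)*(404/343 + 533*z/534))
t(h) = 2*h**2 (t(h) = h**2*2 = 2*h**2)
sqrt(-32320/I(Y(-16, -17), -1543) + t(-561)) = sqrt(-32320/(26468/49 + (533/534)*(-1543)**2 + (14113019/30527)*(-1543)) + 2*(-561)**2) = sqrt(-32320/(26468/49 + (533/534)*2380849 - 21776388317/30527) + 2*314721) = sqrt(-32320/(26468/49 + 1268992517/534 - 21776388317/30527) + 629442) = sqrt(-32320/304705040813/183162 + 629442) = sqrt(-32320*183162/304705040813 + 629442) = sqrt(-5919795840/304705040813 + 629442) = sqrt(191794144379620506/304705040813) = sqrt(58440642590886680846181711378)/304705040813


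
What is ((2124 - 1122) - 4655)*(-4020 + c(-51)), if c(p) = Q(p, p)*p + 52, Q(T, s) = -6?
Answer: 13377286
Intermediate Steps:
c(p) = 52 - 6*p (c(p) = -6*p + 52 = 52 - 6*p)
((2124 - 1122) - 4655)*(-4020 + c(-51)) = ((2124 - 1122) - 4655)*(-4020 + (52 - 6*(-51))) = (1002 - 4655)*(-4020 + (52 + 306)) = -3653*(-4020 + 358) = -3653*(-3662) = 13377286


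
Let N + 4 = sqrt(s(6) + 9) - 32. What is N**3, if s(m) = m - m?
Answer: -35937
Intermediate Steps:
s(m) = 0
N = -33 (N = -4 + (sqrt(0 + 9) - 32) = -4 + (sqrt(9) - 32) = -4 + (3 - 32) = -4 - 29 = -33)
N**3 = (-33)**3 = -35937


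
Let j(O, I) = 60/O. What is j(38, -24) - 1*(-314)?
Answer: 5996/19 ≈ 315.58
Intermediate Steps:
j(38, -24) - 1*(-314) = 60/38 - 1*(-314) = 60*(1/38) + 314 = 30/19 + 314 = 5996/19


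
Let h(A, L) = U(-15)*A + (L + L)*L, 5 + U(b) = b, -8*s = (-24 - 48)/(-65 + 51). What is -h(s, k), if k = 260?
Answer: -946490/7 ≈ -1.3521e+5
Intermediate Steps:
s = -9/14 (s = -(-24 - 48)/(8*(-65 + 51)) = -(-9)/(-14) = -(-9)*(-1)/14 = -1/8*36/7 = -9/14 ≈ -0.64286)
U(b) = -5 + b
h(A, L) = -20*A + 2*L**2 (h(A, L) = (-5 - 15)*A + (L + L)*L = -20*A + (2*L)*L = -20*A + 2*L**2)
-h(s, k) = -(-20*(-9/14) + 2*260**2) = -(90/7 + 2*67600) = -(90/7 + 135200) = -1*946490/7 = -946490/7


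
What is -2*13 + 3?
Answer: -23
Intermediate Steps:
-2*13 + 3 = -26 + 3 = -23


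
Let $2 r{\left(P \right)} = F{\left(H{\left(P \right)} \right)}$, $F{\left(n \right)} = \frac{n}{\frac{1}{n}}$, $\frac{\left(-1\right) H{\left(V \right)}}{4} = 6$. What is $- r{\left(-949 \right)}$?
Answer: $-288$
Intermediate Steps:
$H{\left(V \right)} = -24$ ($H{\left(V \right)} = \left(-4\right) 6 = -24$)
$F{\left(n \right)} = n^{2}$ ($F{\left(n \right)} = n n = n^{2}$)
$r{\left(P \right)} = 288$ ($r{\left(P \right)} = \frac{\left(-24\right)^{2}}{2} = \frac{1}{2} \cdot 576 = 288$)
$- r{\left(-949 \right)} = \left(-1\right) 288 = -288$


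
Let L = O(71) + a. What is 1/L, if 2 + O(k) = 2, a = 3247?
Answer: 1/3247 ≈ 0.00030798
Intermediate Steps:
O(k) = 0 (O(k) = -2 + 2 = 0)
L = 3247 (L = 0 + 3247 = 3247)
1/L = 1/3247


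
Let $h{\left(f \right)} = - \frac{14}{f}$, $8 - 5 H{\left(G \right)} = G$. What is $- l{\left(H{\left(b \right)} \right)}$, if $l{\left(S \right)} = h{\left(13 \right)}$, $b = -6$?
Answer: $\frac{14}{13} \approx 1.0769$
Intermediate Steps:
$H{\left(G \right)} = \frac{8}{5} - \frac{G}{5}$
$l{\left(S \right)} = - \frac{14}{13}$
$- l{\left(H{\left(b \right)} \right)} = \left(-1\right) \left(- \frac{14}{13}\right) = \frac{14}{13}$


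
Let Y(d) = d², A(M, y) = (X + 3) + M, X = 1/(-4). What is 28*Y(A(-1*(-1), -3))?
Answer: 1575/4 ≈ 393.75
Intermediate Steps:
X = -¼ ≈ -0.25000
A(M, y) = 11/4 + M (A(M, y) = (-¼ + 3) + M = 11/4 + M)
28*Y(A(-1*(-1), -3)) = 28*(11/4 - 1*(-1))² = 28*(11/4 + 1)² = 28*(15/4)² = 28*(225/16) = 1575/4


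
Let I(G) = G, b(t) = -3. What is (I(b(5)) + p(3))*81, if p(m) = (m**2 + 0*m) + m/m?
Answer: 567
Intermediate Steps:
p(m) = 1 + m**2 (p(m) = (m**2 + 0) + 1 = m**2 + 1 = 1 + m**2)
(I(b(5)) + p(3))*81 = (-3 + (1 + 3**2))*81 = (-3 + (1 + 9))*81 = (-3 + 10)*81 = 7*81 = 567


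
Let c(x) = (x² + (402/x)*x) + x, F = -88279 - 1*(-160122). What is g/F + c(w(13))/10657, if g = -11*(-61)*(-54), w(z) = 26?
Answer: -306831066/765630851 ≈ -0.40076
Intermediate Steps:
F = 71843 (F = -88279 + 160122 = 71843)
c(x) = 402 + x + x² (c(x) = (x² + 402) + x = (402 + x²) + x = 402 + x + x²)
g = -36234 (g = 671*(-54) = -36234)
g/F + c(w(13))/10657 = -36234/71843 + (402 + 26 + 26²)/10657 = -36234*1/71843 + (402 + 26 + 676)*(1/10657) = -36234/71843 + 1104*(1/10657) = -36234/71843 + 1104/10657 = -306831066/765630851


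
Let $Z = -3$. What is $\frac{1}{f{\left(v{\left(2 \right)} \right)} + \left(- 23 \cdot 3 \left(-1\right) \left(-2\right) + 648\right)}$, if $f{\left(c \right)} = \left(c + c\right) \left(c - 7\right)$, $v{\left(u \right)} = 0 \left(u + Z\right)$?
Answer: $\frac{1}{510} \approx 0.0019608$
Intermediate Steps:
$v{\left(u \right)} = 0$ ($v{\left(u \right)} = 0 \left(u - 3\right) = 0 \left(-3 + u\right) = 0$)
$f{\left(c \right)} = 2 c \left(-7 + c\right)$
$\frac{1}{f{\left(v{\left(2 \right)} \right)} + \left(- 23 \cdot 3 \left(-1\right) \left(-2\right) + 648\right)} = \frac{1}{2 \cdot 0 \left(-7 + 0\right) + \left(- 23 \cdot 3 \left(-1\right) \left(-2\right) + 648\right)} = \frac{1}{2 \cdot 0 \left(-7\right) + \left(- 23 \left(\left(-3\right) \left(-2\right)\right) + 648\right)} = \frac{1}{0 + \left(\left(-23\right) 6 + 648\right)} = \frac{1}{0 + \left(-138 + 648\right)} = \frac{1}{0 + 510} = \frac{1}{510}$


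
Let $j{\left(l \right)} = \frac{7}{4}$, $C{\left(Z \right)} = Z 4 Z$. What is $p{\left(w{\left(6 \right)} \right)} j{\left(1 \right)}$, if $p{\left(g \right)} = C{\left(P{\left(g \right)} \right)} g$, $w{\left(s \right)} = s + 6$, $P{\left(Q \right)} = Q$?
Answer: $12096$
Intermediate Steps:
$w{\left(s \right)} = 6 + s$
$C{\left(Z \right)} = 4 Z^{2}$ ($C{\left(Z \right)} = 4 Z Z = 4 Z^{2}$)
$j{\left(l \right)} = \frac{7}{4}$ ($j{\left(l \right)} = 7 \cdot \frac{1}{4} = \frac{7}{4}$)
$p{\left(g \right)} = 4 g^{3}$ ($p{\left(g \right)} = 4 g^{2} g = 4 g^{3}$)
$p{\left(w{\left(6 \right)} \right)} j{\left(1 \right)} = 4 \left(6 + 6\right)^{3} \cdot \frac{7}{4} = 4 \cdot 12^{3} \cdot \frac{7}{4} = 4 \cdot 1728 \cdot \frac{7}{4} = 6912 \cdot \frac{7}{4} = 12096$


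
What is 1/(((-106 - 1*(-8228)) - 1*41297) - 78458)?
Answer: -1/111633 ≈ -8.9579e-6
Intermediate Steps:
1/(((-106 - 1*(-8228)) - 1*41297) - 78458) = 1/(((-106 + 8228) - 41297) - 78458) = 1/((8122 - 41297) - 78458) = 1/(-33175 - 78458) = 1/(-111633) = -1/111633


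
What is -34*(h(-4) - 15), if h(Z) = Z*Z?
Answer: -34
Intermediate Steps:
h(Z) = Z²
-34*(h(-4) - 15) = -34*((-4)² - 15) = -34*(16 - 15) = -34*1 = -34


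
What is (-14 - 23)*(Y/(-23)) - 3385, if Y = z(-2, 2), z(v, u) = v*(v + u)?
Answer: -3385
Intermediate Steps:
z(v, u) = v*(u + v)
Y = 0 (Y = -2*(2 - 2) = -2*0 = 0)
(-14 - 23)*(Y/(-23)) - 3385 = (-14 - 23)*(0/(-23)) - 3385 = -0*(-1)/23 - 3385 = -37*0 - 3385 = 0 - 3385 = -3385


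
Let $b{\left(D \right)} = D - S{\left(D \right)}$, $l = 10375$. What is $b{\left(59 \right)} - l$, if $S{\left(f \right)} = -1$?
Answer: $-10315$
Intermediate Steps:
$b{\left(D \right)} = 1 + D$ ($b{\left(D \right)} = D - -1 = D + 1 = 1 + D$)
$b{\left(59 \right)} - l = \left(1 + 59\right) - 10375 = 60 - 10375 = -10315$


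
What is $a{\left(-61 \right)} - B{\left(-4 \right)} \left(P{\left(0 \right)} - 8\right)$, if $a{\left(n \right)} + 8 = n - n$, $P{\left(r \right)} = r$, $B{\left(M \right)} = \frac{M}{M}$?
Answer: $0$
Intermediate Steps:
$B{\left(M \right)} = 1$
$a{\left(n \right)} = -8$ ($a{\left(n \right)} = -8 + \left(n - n\right) = -8 + 0 = -8$)
$a{\left(-61 \right)} - B{\left(-4 \right)} \left(P{\left(0 \right)} - 8\right) = -8 - 1 \left(0 - 8\right) = -8 - 1 \left(-8\right) = -8 - -8 = -8 + 8 = 0$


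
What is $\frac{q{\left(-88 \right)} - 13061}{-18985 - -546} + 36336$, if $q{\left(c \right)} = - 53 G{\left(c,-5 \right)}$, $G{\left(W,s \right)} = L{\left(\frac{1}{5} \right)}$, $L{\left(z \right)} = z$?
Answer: $\frac{3350062878}{92195} \approx 36337.0$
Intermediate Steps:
$G{\left(W,s \right)} = \frac{1}{5}$
$q{\left(c \right)} = - \frac{53}{5}$ ($q{\left(c \right)} = \left(-53\right) \frac{1}{5} = - \frac{53}{5}$)
$\frac{q{\left(-88 \right)} - 13061}{-18985 - -546} + 36336 = \frac{- \frac{53}{5} - 13061}{-18985 - -546} + 36336 = - \frac{65358}{5 \left(-18985 + 546\right)} + 36336 = - \frac{65358}{5 \left(-18439\right)} + 36336 = \left(- \frac{65358}{5}\right) \left(- \frac{1}{18439}\right) + 36336 = \frac{65358}{92195} + 36336 = \frac{3350062878}{92195}$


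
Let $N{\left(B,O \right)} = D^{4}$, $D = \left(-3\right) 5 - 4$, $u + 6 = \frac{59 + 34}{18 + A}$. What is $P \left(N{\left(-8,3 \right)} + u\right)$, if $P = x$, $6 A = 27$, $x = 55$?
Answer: $\frac{21502657}{3} \approx 7.1676 \cdot 10^{6}$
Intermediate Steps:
$A = \frac{9}{2}$ ($A = \frac{1}{6} \cdot 27 = \frac{9}{2} \approx 4.5$)
$P = 55$
$u = - \frac{28}{15}$ ($u = -6 + \frac{59 + 34}{18 + \frac{9}{2}} = -6 + \frac{93}{\frac{45}{2}} = -6 + 93 \cdot \frac{2}{45} = -6 + \frac{62}{15} = - \frac{28}{15} \approx -1.8667$)
$D = -19$ ($D = -15 - 4 = -19$)
$N{\left(B,O \right)} = 130321$ ($N{\left(B,O \right)} = \left(-19\right)^{4} = 130321$)
$P \left(N{\left(-8,3 \right)} + u\right) = 55 \left(130321 - \frac{28}{15}\right) = 55 \cdot \frac{1954787}{15} = \frac{21502657}{3}$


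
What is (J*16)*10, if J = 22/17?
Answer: 3520/17 ≈ 207.06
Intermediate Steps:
J = 22/17 (J = 22*(1/17) = 22/17 ≈ 1.2941)
(J*16)*10 = ((22/17)*16)*10 = (352/17)*10 = 3520/17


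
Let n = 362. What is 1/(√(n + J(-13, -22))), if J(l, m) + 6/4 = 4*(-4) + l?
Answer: √1326/663 ≈ 0.054924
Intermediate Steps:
J(l, m) = -35/2 + l (J(l, m) = -3/2 + (4*(-4) + l) = -3/2 + (-16 + l) = -35/2 + l)
1/(√(n + J(-13, -22))) = 1/(√(362 + (-35/2 - 13))) = 1/(√(362 - 61/2)) = 1/(√(663/2)) = 1/(√1326/2) = √1326/663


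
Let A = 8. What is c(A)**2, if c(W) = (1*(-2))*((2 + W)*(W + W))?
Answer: 102400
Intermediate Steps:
c(W) = -4*W*(2 + W) (c(W) = -2*(2 + W)*2*W = -4*W*(2 + W))
c(A)**2 = (-4*8*(2 + 8))**2 = (-4*8*10)**2 = (-320)**2 = 102400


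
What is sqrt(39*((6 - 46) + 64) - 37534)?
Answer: I*sqrt(36598) ≈ 191.31*I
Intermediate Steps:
sqrt(39*((6 - 46) + 64) - 37534) = sqrt(39*(-40 + 64) - 37534) = sqrt(39*24 - 37534) = sqrt(936 - 37534) = sqrt(-36598) = I*sqrt(36598)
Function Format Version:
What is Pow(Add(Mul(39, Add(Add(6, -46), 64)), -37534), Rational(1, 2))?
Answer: Mul(I, Pow(36598, Rational(1, 2))) ≈ Mul(191.31, I)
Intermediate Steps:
Pow(Add(Mul(39, Add(Add(6, -46), 64)), -37534), Rational(1, 2)) = Pow(Add(Mul(39, Add(-40, 64)), -37534), Rational(1, 2)) = Pow(Add(Mul(39, 24), -37534), Rational(1, 2)) = Pow(Add(936, -37534), Rational(1, 2)) = Pow(-36598, Rational(1, 2)) = Mul(I, Pow(36598, Rational(1, 2)))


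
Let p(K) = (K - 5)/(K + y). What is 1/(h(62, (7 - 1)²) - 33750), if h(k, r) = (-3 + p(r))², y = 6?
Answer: -1764/59525975 ≈ -2.9634e-5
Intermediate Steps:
p(K) = (-5 + K)/(6 + K) (p(K) = (K - 5)/(K + 6) = (-5 + K)/(6 + K))
h(k, r) = (-3 + (-5 + r)/(6 + r))²
1/(h(62, (7 - 1)²) - 33750) = 1/((23 + 2*(7 - 1)²)²/(6 + (7 - 1)²)² - 33750) = 1/((23 + 2*6²)²/(6 + 6²)² - 33750) = 1/((23 + 2*36)²/(6 + 36)² - 33750) = 1/((23 + 72)²/42² - 33750) = 1/((1/1764)*95² - 33750) = 1/((1/1764)*9025 - 33750) = 1/(9025/1764 - 33750) = 1/(-59525975/1764) = -1764/59525975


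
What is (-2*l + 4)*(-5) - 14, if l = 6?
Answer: 26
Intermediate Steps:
(-2*l + 4)*(-5) - 14 = (-2*6 + 4)*(-5) - 14 = (-12 + 4)*(-5) - 14 = -8*(-5) - 14 = 40 - 14 = 26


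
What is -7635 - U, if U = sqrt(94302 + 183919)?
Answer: -7635 - sqrt(278221) ≈ -8162.5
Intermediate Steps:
U = sqrt(278221) ≈ 527.47
-7635 - U = -7635 - sqrt(278221)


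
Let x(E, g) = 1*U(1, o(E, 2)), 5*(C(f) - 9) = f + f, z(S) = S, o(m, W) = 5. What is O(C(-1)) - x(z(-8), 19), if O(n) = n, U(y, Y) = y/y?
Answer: 38/5 ≈ 7.6000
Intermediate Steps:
C(f) = 9 + 2*f/5 (C(f) = 9 + (f + f)/5 = 9 + (2*f)/5 = 9 + 2*f/5)
U(y, Y) = 1
x(E, g) = 1 (x(E, g) = 1*1 = 1)
O(C(-1)) - x(z(-8), 19) = (9 + (2/5)*(-1)) - 1*1 = (9 - 2/5) - 1 = 43/5 - 1 = 38/5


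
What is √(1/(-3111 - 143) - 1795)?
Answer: I*√19006389474/3254 ≈ 42.367*I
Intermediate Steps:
√(1/(-3111 - 143) - 1795) = √(1/(-3254) - 1795) = √(-1/3254 - 1795) = √(-5840931/3254) = I*√19006389474/3254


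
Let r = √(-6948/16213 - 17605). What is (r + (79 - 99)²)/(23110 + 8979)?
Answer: 400/32089 + I*√4627787049169/520258957 ≈ 0.012465 + 0.0041349*I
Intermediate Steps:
r = I*√4627787049169/16213 (r = √(-6948*1/16213 - 17605) = √(-6948/16213 - 17605) = √(-285436813/16213) = I*√4627787049169/16213 ≈ 132.69*I)
(r + (79 - 99)²)/(23110 + 8979) = (I*√4627787049169/16213 + (79 - 99)²)/(23110 + 8979) = (I*√4627787049169/16213 + (-20)²)/32089 = (I*√4627787049169/16213 + 400)*(1/32089) = (400 + I*√4627787049169/16213)*(1/32089) = 400/32089 + I*√4627787049169/520258957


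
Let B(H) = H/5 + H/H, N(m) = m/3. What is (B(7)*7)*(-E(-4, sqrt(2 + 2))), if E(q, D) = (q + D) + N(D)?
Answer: 112/5 ≈ 22.400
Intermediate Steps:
N(m) = m/3 (N(m) = m*(1/3) = m/3)
E(q, D) = q + 4*D/3 (E(q, D) = (q + D) + D/3 = (D + q) + D/3 = q + 4*D/3)
B(H) = 1 + H/5 (B(H) = H*(1/5) + 1 = H/5 + 1 = 1 + H/5)
(B(7)*7)*(-E(-4, sqrt(2 + 2))) = ((1 + (1/5)*7)*7)*(-(-4 + 4*sqrt(2 + 2)/3)) = ((1 + 7/5)*7)*(-(-4 + 4*sqrt(4)/3)) = ((12/5)*7)*(-(-4 + (4/3)*2)) = 84*(-(-4 + 8/3))/5 = 84*(-1*(-4/3))/5 = (84/5)*(4/3) = 112/5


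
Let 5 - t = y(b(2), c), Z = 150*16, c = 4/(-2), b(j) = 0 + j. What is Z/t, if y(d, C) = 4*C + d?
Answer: 2400/11 ≈ 218.18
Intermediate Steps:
b(j) = j
c = -2 (c = 4*(-½) = -2)
Z = 2400
y(d, C) = d + 4*C
t = 11 (t = 5 - (2 + 4*(-2)) = 5 - (2 - 8) = 5 - 1*(-6) = 5 + 6 = 11)
Z/t = 2400/11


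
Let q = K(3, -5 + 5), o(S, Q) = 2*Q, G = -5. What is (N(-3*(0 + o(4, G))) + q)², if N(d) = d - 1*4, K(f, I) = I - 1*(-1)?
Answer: 729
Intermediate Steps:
K(f, I) = 1 + I (K(f, I) = I + 1 = 1 + I)
q = 1 (q = 1 + (-5 + 5) = 1 + 0 = 1)
N(d) = -4 + d (N(d) = d - 4 = -4 + d)
(N(-3*(0 + o(4, G))) + q)² = ((-4 - 3*(0 + 2*(-5))) + 1)² = ((-4 - 3*(0 - 10)) + 1)² = ((-4 - 3*(-10)) + 1)² = ((-4 + 30) + 1)² = (26 + 1)² = 27² = 729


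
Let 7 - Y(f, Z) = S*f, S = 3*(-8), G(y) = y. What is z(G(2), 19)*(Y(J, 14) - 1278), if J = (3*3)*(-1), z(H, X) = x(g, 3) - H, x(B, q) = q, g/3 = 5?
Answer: -1487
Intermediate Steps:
g = 15 (g = 3*5 = 15)
z(H, X) = 3 - H
J = -9 (J = 9*(-1) = -9)
S = -24
Y(f, Z) = 7 + 24*f (Y(f, Z) = 7 - (-24)*f = 7 + 24*f)
z(G(2), 19)*(Y(J, 14) - 1278) = (3 - 1*2)*((7 + 24*(-9)) - 1278) = (3 - 2)*((7 - 216) - 1278) = 1*(-209 - 1278) = 1*(-1487) = -1487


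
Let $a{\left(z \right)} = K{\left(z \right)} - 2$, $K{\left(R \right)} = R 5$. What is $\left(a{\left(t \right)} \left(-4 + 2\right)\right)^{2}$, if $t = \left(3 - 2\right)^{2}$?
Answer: $36$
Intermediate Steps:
$K{\left(R \right)} = 5 R$
$t = 1$ ($t = 1^{2} = 1$)
$a{\left(z \right)} = -2 + 5 z$ ($a{\left(z \right)} = 5 z - 2 = -2 + 5 z$)
$\left(a{\left(t \right)} \left(-4 + 2\right)\right)^{2} = \left(\left(-2 + 5 \cdot 1\right) \left(-4 + 2\right)\right)^{2} = \left(\left(-2 + 5\right) \left(-2\right)\right)^{2} = \left(3 \left(-2\right)\right)^{2} = \left(-6\right)^{2} = 36$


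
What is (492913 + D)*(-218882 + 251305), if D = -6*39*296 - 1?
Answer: 13735939104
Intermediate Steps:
D = -69265 (D = -234*296 - 1 = -69264 - 1 = -69265)
(492913 + D)*(-218882 + 251305) = (492913 - 69265)*(-218882 + 251305) = 423648*32423 = 13735939104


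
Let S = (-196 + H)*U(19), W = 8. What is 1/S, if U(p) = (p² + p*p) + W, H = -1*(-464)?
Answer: 1/195640 ≈ 5.1114e-6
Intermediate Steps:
H = 464
U(p) = 8 + 2*p² (U(p) = (p² + p*p) + 8 = (p² + p²) + 8 = 2*p² + 8 = 8 + 2*p²)
S = 195640 (S = (-196 + 464)*(8 + 2*19²) = 268*(8 + 2*361) = 268*(8 + 722) = 268*730 = 195640)
1/S = 1/195640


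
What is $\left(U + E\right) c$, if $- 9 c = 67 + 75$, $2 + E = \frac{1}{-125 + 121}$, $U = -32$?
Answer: $\frac{9727}{18} \approx 540.39$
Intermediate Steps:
$E = - \frac{9}{4}$ ($E = -2 + \frac{1}{-125 + 121} = -2 + \frac{1}{-4} = -2 - \frac{1}{4} = - \frac{9}{4} \approx -2.25$)
$c = - \frac{142}{9}$ ($c = - \frac{67 + 75}{9} = \left(- \frac{1}{9}\right) 142 = - \frac{142}{9} \approx -15.778$)
$\left(U + E\right) c = \left(-32 - \frac{9}{4}\right) \left(- \frac{142}{9}\right) = \left(- \frac{137}{4}\right) \left(- \frac{142}{9}\right) = \frac{9727}{18}$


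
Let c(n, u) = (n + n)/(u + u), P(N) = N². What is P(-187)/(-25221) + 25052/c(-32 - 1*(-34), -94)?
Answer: -29696350093/25221 ≈ -1.1774e+6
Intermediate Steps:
c(n, u) = n/u (c(n, u) = (2*n)/((2*u)) = (2*n)*(1/(2*u)) = n/u)
P(-187)/(-25221) + 25052/c(-32 - 1*(-34), -94) = (-187)²/(-25221) + 25052/(((-32 - 1*(-34))/(-94))) = 34969*(-1/25221) + 25052/(((-32 + 34)*(-1/94))) = -34969/25221 + 25052/((2*(-1/94))) = -34969/25221 + 25052/(-1/47) = -34969/25221 + 25052*(-47) = -34969/25221 - 1177444 = -29696350093/25221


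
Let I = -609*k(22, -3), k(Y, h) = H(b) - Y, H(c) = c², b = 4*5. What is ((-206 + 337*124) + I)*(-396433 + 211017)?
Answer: 34973165920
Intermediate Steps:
b = 20
k(Y, h) = 400 - Y (k(Y, h) = 20² - Y = 400 - Y)
I = -230202 (I = -609*(400 - 1*22) = -609*(400 - 22) = -609*378 = -230202)
((-206 + 337*124) + I)*(-396433 + 211017) = ((-206 + 337*124) - 230202)*(-396433 + 211017) = ((-206 + 41788) - 230202)*(-185416) = (41582 - 230202)*(-185416) = -188620*(-185416) = 34973165920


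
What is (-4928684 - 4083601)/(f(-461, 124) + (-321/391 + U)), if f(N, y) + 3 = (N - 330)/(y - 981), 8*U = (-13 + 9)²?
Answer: 1006633181265/100301 ≈ 1.0036e+7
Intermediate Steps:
U = 2 (U = (-13 + 9)²/8 = (⅛)*(-4)² = (⅛)*16 = 2)
f(N, y) = -3 + (-330 + N)/(-981 + y) (f(N, y) = -3 + (N - 330)/(y - 981) = -3 + (-330 + N)/(-981 + y))
(-4928684 - 4083601)/(f(-461, 124) + (-321/391 + U)) = (-4928684 - 4083601)/((2613 - 461 - 3*124)/(-981 + 124) + (-321/391 + 2)) = -9012285/((2613 - 461 - 372)/(-857) + ((1/391)*(-321) + 2)) = -9012285/(-1/857*1780 + (-321/391 + 2)) = -9012285/(-1780/857 + 461/391) = -9012285/(-300903/335087) = -9012285*(-335087/300903) = 1006633181265/100301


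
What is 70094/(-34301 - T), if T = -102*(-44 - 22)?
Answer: -70094/41033 ≈ -1.7082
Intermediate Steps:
T = 6732 (T = -102*(-66) = 6732)
70094/(-34301 - T) = 70094/(-34301 - 1*6732) = 70094/(-34301 - 6732) = 70094/(-41033) = 70094*(-1/41033) = -70094/41033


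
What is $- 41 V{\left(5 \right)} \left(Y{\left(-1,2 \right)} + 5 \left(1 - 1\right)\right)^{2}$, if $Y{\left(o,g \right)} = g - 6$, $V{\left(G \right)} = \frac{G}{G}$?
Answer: $-656$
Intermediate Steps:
$V{\left(G \right)} = 1$
$Y{\left(o,g \right)} = -6 + g$ ($Y{\left(o,g \right)} = g - 6 = -6 + g$)
$- 41 V{\left(5 \right)} \left(Y{\left(-1,2 \right)} + 5 \left(1 - 1\right)\right)^{2} = \left(-41\right) 1 \left(\left(-6 + 2\right) + 5 \left(1 - 1\right)\right)^{2} = - 41 \left(-4 + 5 \cdot 0\right)^{2} = - 41 \left(-4 + 0\right)^{2} = - 41 \left(-4\right)^{2} = \left(-41\right) 16 = -656$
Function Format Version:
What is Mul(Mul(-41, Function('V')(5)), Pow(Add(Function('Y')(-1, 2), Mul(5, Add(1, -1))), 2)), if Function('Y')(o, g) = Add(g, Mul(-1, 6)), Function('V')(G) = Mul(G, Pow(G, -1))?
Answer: -656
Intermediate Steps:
Function('V')(G) = 1
Function('Y')(o, g) = Add(-6, g) (Function('Y')(o, g) = Add(g, -6) = Add(-6, g))
Mul(Mul(-41, Function('V')(5)), Pow(Add(Function('Y')(-1, 2), Mul(5, Add(1, -1))), 2)) = Mul(Mul(-41, 1), Pow(Add(Add(-6, 2), Mul(5, Add(1, -1))), 2)) = Mul(-41, Pow(Add(-4, Mul(5, 0)), 2)) = Mul(-41, Pow(Add(-4, 0), 2)) = Mul(-41, Pow(-4, 2)) = Mul(-41, 16) = -656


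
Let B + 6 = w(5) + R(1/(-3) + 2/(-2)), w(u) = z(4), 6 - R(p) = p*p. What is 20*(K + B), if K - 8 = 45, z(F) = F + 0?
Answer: 9940/9 ≈ 1104.4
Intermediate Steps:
z(F) = F
R(p) = 6 - p**2 (R(p) = 6 - p*p = 6 - p**2)
w(u) = 4
B = 20/9 (B = -6 + (4 + (6 - (1/(-3) + 2/(-2))**2)) = -6 + (4 + (6 - (1*(-1/3) + 2*(-1/2))**2)) = -6 + (4 + (6 - (-1/3 - 1)**2)) = -6 + (4 + (6 - (-4/3)**2)) = -6 + (4 + (6 - 1*16/9)) = -6 + (4 + (6 - 16/9)) = -6 + (4 + 38/9) = -6 + 74/9 = 20/9 ≈ 2.2222)
K = 53 (K = 8 + 45 = 53)
20*(K + B) = 20*(53 + 20/9) = 20*(497/9) = 9940/9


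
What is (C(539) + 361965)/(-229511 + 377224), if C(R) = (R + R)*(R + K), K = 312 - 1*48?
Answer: 1227599/147713 ≈ 8.3107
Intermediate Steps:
K = 264 (K = 312 - 48 = 264)
C(R) = 2*R*(264 + R) (C(R) = (R + R)*(R + 264) = (2*R)*(264 + R) = 2*R*(264 + R))
(C(539) + 361965)/(-229511 + 377224) = (2*539*(264 + 539) + 361965)/(-229511 + 377224) = (2*539*803 + 361965)/147713 = (865634 + 361965)*(1/147713) = 1227599*(1/147713) = 1227599/147713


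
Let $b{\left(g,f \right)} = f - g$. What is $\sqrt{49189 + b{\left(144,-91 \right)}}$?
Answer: $\sqrt{48954} \approx 221.26$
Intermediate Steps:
$\sqrt{49189 + b{\left(144,-91 \right)}} = \sqrt{49189 - 235} = \sqrt{48954}$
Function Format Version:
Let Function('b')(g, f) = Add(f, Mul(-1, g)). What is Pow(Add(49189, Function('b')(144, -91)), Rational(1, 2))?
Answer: Pow(48954, Rational(1, 2)) ≈ 221.26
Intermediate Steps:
Pow(Add(49189, Function('b')(144, -91)), Rational(1, 2)) = Pow(Add(49189, Add(-91, Mul(-1, 144))), Rational(1, 2)) = Pow(Add(49189, Add(-91, -144)), Rational(1, 2)) = Pow(Add(49189, -235), Rational(1, 2)) = Pow(48954, Rational(1, 2))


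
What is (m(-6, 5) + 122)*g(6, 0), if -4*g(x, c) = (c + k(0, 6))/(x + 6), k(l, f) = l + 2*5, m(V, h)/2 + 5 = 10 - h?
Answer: -305/12 ≈ -25.417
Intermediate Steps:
m(V, h) = 10 - 2*h (m(V, h) = -10 + 2*(10 - h) = -10 + (20 - 2*h) = 10 - 2*h)
k(l, f) = 10 + l (k(l, f) = l + 10 = 10 + l)
g(x, c) = -(10 + c)/(4*(6 + x)) (g(x, c) = -(c + (10 + 0))/(4*(x + 6)) = -(c + 10)/(4*(6 + x)) = -(10 + c)/(4*(6 + x)))
(m(-6, 5) + 122)*g(6, 0) = ((10 - 2*5) + 122)*((-10 - 1*0)/(4*(6 + 6))) = ((10 - 10) + 122)*((¼)*(-10 + 0)/12) = (0 + 122)*((¼)*(1/12)*(-10)) = 122*(-5/24) = -305/12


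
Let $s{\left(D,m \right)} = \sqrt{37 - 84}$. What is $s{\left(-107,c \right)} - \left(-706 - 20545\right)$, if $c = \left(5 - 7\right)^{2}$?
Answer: $21251 + i \sqrt{47} \approx 21251.0 + 6.8557 i$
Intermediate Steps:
$c = 4$ ($c = \left(-2\right)^{2} = 4$)
$s{\left(D,m \right)} = i \sqrt{47}$ ($s{\left(D,m \right)} = \sqrt{-47} = i \sqrt{47}$)
$s{\left(-107,c \right)} - \left(-706 - 20545\right) = i \sqrt{47} - \left(-706 - 20545\right) = i \sqrt{47} - -21251 = i \sqrt{47} + 21251 = 21251 + i \sqrt{47}$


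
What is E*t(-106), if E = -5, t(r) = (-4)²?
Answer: -80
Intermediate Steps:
t(r) = 16
E*t(-106) = -5*16 = -80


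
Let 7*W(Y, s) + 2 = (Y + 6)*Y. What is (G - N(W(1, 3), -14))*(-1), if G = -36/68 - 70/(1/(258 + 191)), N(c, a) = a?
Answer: 534081/17 ≈ 31417.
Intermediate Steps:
W(Y, s) = -2/7 + Y*(6 + Y)/7 (W(Y, s) = -2/7 + ((Y + 6)*Y)/7 = -2/7 + ((6 + Y)*Y)/7 = -2/7 + (Y*(6 + Y))/7 = -2/7 + Y*(6 + Y)/7)
G = -534319/17 (G = -36*1/68 - 70/(1/449) = -9/17 - 70/1/449 = -9/17 - 70*449 = -9/17 - 31430 = -534319/17 ≈ -31431.)
(G - N(W(1, 3), -14))*(-1) = (-534319/17 - 1*(-14))*(-1) = (-534319/17 + 14)*(-1) = -534081/17*(-1) = 534081/17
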